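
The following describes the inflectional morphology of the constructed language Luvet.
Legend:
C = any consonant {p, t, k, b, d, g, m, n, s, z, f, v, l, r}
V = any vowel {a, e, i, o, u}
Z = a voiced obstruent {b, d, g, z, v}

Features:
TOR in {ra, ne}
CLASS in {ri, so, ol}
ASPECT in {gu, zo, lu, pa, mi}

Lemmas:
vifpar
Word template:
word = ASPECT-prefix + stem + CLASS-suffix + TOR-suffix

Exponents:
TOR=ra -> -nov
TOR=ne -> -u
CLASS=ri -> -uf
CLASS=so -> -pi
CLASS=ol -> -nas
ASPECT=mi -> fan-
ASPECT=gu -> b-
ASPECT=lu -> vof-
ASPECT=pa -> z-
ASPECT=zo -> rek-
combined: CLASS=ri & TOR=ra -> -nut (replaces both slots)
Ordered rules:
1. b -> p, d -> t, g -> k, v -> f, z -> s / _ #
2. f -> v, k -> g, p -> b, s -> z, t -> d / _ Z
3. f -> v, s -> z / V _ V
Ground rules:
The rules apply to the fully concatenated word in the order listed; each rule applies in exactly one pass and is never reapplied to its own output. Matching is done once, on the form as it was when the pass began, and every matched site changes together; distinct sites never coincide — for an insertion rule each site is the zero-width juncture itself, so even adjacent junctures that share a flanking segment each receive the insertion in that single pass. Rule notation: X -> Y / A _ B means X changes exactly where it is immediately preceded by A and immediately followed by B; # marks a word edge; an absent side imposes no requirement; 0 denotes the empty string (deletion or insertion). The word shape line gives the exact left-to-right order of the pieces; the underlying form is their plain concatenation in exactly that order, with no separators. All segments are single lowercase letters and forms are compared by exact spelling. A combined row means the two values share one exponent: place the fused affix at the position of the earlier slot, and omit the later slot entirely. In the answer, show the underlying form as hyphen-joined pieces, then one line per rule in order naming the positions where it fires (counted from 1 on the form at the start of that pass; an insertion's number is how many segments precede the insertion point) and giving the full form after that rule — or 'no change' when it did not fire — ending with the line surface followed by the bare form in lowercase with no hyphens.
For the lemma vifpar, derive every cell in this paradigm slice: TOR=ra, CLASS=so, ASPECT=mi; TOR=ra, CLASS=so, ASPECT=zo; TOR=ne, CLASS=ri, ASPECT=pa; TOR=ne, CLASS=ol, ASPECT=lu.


cell TOR=ra, CLASS=so, ASPECT=mi:
underlying: fan-vifpar-pi-nov
1. b -> p, d -> t, g -> k, v -> f, z -> s / _ #: fires at position(s) 14: fanvifparpinof
2. f -> v, k -> g, p -> b, s -> z, t -> d / _ Z: no change
3. f -> v, s -> z / V _ V: no change
surface: fanvifparpinof

cell TOR=ra, CLASS=so, ASPECT=zo:
underlying: rek-vifpar-pi-nov
1. b -> p, d -> t, g -> k, v -> f, z -> s / _ #: fires at position(s) 14: rekvifparpinof
2. f -> v, k -> g, p -> b, s -> z, t -> d / _ Z: fires at position(s) 3: regvifparpinof
3. f -> v, s -> z / V _ V: no change
surface: regvifparpinof

cell TOR=ne, CLASS=ri, ASPECT=pa:
underlying: z-vifpar-uf-u
1. b -> p, d -> t, g -> k, v -> f, z -> s / _ #: no change
2. f -> v, k -> g, p -> b, s -> z, t -> d / _ Z: no change
3. f -> v, s -> z / V _ V: fires at position(s) 9: zvifparuvu
surface: zvifparuvu

cell TOR=ne, CLASS=ol, ASPECT=lu:
underlying: vof-vifpar-nas-u
1. b -> p, d -> t, g -> k, v -> f, z -> s / _ #: no change
2. f -> v, k -> g, p -> b, s -> z, t -> d / _ Z: fires at position(s) 3: vovvifparnasu
3. f -> v, s -> z / V _ V: fires at position(s) 12: vovvifparnazu
surface: vovvifparnazu


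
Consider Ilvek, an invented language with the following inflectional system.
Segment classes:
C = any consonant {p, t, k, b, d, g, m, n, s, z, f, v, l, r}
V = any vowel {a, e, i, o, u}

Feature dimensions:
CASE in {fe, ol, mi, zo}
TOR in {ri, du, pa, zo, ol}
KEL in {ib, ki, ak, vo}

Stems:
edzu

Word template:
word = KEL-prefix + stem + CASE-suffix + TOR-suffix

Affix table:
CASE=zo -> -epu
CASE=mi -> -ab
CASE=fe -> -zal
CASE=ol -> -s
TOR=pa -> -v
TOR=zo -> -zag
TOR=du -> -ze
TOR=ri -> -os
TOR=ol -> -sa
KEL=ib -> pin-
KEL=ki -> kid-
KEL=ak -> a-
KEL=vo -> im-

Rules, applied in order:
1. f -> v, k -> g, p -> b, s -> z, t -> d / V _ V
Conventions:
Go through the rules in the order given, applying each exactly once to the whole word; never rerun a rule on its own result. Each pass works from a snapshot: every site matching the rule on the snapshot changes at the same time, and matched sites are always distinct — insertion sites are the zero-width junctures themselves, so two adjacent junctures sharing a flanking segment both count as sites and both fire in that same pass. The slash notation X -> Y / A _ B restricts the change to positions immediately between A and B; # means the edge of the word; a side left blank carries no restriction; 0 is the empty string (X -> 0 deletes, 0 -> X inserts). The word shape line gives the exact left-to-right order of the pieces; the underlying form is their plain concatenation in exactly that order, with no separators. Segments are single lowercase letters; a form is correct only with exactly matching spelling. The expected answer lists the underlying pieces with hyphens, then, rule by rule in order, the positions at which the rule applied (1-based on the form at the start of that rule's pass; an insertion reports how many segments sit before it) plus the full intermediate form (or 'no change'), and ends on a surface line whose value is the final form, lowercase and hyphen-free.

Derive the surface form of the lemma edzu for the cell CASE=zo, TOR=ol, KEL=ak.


underlying: a-edzu-epu-sa
1. f -> v, k -> g, p -> b, s -> z, t -> d / V _ V: fires at position(s) 7, 9: aedzuebuza
surface: aedzuebuza


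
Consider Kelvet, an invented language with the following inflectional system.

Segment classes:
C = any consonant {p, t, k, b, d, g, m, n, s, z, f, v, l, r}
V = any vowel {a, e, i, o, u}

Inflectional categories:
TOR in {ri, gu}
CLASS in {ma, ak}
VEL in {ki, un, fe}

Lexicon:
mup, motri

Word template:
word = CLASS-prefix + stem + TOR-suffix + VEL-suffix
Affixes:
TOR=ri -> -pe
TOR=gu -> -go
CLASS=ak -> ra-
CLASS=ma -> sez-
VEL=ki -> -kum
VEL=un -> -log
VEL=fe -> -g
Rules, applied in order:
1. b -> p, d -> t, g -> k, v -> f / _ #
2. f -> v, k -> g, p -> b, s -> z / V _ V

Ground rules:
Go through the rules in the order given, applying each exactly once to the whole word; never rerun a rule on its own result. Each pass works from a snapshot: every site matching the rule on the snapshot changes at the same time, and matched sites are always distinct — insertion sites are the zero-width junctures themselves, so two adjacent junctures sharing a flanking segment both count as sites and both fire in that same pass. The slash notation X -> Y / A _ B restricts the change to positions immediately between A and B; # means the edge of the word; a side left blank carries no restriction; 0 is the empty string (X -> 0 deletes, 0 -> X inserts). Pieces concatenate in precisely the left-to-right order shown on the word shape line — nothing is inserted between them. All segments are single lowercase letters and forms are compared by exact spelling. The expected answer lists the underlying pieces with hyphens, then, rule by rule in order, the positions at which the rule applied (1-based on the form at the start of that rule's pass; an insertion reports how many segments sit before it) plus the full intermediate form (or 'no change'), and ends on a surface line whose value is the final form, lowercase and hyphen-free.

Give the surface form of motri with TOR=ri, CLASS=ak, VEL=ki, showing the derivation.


underlying: ra-motri-pe-kum
1. b -> p, d -> t, g -> k, v -> f / _ #: no change
2. f -> v, k -> g, p -> b, s -> z / V _ V: fires at position(s) 8, 10: ramotribegum
surface: ramotribegum


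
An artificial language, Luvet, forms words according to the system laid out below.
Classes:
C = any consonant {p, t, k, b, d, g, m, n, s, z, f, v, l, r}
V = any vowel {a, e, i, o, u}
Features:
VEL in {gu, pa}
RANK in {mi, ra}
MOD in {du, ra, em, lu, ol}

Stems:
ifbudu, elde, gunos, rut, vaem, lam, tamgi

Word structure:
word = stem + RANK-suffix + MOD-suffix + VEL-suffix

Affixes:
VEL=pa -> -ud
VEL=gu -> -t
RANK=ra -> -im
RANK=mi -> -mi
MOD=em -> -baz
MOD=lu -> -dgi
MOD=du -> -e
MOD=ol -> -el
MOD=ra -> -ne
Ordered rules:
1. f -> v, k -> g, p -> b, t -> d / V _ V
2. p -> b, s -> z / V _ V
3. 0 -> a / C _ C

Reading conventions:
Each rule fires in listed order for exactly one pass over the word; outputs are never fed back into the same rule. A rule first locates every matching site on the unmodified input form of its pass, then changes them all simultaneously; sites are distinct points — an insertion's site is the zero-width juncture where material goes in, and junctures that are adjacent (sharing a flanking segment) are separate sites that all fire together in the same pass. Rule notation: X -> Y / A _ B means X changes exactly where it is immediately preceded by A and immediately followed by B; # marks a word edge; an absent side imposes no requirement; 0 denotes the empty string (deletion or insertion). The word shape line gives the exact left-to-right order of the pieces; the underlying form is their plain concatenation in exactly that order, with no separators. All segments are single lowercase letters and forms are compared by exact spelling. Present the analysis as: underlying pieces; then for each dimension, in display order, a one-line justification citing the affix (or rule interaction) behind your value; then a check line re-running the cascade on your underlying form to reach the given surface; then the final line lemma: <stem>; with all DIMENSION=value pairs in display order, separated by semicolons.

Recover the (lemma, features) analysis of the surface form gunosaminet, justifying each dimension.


underlying: gunos-mi-ne-t
VEL=gu - signalled by the affix -t
RANK=mi - signalled by the affix -mi
MOD=ra - signalled by the affix -ne
check: gunosminet -> gunosminet -> gunosminet -> gunosaminet
lemma: gunos; VEL=gu; RANK=mi; MOD=ra


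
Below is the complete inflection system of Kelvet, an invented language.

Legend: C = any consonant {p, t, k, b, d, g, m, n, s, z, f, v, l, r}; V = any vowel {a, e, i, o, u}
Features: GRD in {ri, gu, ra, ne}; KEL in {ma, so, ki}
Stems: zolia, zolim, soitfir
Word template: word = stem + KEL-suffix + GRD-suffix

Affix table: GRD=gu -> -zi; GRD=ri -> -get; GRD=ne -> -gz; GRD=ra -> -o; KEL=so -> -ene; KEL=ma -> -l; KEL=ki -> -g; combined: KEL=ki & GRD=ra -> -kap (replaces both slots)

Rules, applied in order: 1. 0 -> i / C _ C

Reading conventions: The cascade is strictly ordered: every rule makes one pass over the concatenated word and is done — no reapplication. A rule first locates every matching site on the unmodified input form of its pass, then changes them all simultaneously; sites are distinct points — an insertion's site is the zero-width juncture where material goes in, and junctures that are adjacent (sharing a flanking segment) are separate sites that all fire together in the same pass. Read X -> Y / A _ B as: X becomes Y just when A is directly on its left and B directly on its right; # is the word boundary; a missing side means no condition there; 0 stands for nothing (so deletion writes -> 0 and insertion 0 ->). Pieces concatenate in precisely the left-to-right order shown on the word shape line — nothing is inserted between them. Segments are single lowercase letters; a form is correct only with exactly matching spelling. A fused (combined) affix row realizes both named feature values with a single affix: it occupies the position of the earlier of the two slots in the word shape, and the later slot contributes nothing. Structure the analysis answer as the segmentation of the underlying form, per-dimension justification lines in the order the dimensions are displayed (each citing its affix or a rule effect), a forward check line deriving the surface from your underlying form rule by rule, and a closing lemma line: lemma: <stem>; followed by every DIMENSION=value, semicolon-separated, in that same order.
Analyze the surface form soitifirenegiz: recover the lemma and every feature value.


underlying: soitfir-ene-gz
GRD=ne - signalled by the affix -gz
KEL=so - signalled by the affix -ene
check: soitfirenegz -> soitifirenegiz
lemma: soitfir; GRD=ne; KEL=so


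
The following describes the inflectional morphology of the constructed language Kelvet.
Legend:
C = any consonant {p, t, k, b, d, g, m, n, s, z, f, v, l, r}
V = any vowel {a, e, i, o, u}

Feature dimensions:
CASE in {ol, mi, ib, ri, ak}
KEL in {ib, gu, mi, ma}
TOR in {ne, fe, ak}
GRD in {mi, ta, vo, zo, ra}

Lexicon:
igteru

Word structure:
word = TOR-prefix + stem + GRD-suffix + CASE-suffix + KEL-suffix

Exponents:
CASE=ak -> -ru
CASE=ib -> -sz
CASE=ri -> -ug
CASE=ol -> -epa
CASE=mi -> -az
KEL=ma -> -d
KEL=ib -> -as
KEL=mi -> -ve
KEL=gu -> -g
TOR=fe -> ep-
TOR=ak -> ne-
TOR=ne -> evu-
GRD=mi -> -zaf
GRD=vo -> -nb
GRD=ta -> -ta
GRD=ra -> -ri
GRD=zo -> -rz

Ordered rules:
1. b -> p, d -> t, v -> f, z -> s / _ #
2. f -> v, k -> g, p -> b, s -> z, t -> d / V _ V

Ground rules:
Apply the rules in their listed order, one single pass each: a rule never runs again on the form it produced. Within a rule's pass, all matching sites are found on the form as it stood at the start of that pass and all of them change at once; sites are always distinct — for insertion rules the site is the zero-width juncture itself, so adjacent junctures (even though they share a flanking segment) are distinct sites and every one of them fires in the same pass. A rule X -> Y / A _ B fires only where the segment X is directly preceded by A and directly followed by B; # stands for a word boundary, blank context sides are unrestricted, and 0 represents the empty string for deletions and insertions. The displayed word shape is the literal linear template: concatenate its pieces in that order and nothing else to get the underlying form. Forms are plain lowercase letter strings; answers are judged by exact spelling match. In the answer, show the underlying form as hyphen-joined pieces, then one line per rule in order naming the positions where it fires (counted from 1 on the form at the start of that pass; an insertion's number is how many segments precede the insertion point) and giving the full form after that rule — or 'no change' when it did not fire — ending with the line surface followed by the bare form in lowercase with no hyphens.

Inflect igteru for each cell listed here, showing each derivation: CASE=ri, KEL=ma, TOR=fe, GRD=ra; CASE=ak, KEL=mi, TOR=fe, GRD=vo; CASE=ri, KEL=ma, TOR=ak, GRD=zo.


cell CASE=ri, KEL=ma, TOR=fe, GRD=ra:
underlying: ep-igteru-ri-ug-d
1. b -> p, d -> t, v -> f, z -> s / _ #: fires at position(s) 13: epigteruriugt
2. f -> v, k -> g, p -> b, s -> z, t -> d / V _ V: fires at position(s) 2: ebigteruriugt
surface: ebigteruriugt

cell CASE=ak, KEL=mi, TOR=fe, GRD=vo:
underlying: ep-igteru-nb-ru-ve
1. b -> p, d -> t, v -> f, z -> s / _ #: no change
2. f -> v, k -> g, p -> b, s -> z, t -> d / V _ V: fires at position(s) 2: ebigterunbruve
surface: ebigterunbruve

cell CASE=ri, KEL=ma, TOR=ak, GRD=zo:
underlying: ne-igteru-rz-ug-d
1. b -> p, d -> t, v -> f, z -> s / _ #: fires at position(s) 13: neigterurzugt
2. f -> v, k -> g, p -> b, s -> z, t -> d / V _ V: no change
surface: neigterurzugt


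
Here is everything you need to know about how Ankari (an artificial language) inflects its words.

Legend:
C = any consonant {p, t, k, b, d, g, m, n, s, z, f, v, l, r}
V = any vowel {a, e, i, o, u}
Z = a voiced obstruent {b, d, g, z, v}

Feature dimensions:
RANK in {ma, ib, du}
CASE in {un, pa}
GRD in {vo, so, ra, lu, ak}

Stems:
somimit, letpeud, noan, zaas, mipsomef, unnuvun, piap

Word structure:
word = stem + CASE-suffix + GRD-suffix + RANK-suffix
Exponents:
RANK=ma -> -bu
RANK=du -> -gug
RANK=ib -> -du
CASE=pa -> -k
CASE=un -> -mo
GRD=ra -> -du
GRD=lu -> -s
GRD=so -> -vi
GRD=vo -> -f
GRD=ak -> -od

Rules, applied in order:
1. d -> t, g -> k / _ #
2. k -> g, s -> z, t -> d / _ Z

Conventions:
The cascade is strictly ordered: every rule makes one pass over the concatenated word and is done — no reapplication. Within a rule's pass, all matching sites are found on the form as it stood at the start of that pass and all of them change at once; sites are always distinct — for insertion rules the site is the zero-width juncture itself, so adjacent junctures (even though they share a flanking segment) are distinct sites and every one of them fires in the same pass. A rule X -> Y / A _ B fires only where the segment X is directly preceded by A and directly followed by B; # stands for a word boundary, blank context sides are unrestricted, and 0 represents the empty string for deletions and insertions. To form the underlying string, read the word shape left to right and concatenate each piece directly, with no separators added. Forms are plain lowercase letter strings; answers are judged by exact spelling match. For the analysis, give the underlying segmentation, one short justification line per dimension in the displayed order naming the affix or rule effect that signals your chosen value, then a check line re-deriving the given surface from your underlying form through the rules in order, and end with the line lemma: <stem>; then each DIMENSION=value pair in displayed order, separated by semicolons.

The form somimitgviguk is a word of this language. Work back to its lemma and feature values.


underlying: somimit-k-vi-gug
RANK=du - signalled by the affix -gug
CASE=pa - signalled by the affix -k
GRD=so - signalled by the affix -vi
check: somimitkvigug -> somimitkviguk -> somimitgviguk
lemma: somimit; RANK=du; CASE=pa; GRD=so


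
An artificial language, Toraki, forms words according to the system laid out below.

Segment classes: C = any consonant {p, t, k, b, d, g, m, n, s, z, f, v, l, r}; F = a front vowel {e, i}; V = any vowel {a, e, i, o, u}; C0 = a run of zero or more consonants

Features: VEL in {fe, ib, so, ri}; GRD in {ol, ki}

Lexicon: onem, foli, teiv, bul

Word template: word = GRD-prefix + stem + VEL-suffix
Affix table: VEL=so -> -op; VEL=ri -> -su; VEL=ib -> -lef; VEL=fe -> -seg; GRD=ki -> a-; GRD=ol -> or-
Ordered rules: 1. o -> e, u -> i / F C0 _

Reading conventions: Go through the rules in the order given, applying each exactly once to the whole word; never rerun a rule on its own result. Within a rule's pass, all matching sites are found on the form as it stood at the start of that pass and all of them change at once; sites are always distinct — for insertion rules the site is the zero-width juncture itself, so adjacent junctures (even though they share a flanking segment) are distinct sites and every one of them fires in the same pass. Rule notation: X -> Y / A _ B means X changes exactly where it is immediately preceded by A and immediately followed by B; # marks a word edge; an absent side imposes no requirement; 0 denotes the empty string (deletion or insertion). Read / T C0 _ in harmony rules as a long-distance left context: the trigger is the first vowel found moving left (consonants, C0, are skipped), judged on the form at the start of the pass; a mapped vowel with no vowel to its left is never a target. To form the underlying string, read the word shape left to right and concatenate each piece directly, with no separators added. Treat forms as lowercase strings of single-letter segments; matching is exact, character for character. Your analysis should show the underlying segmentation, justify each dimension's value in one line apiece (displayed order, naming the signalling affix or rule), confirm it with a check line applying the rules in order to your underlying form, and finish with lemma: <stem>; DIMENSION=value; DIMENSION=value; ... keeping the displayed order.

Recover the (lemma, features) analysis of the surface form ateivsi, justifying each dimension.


underlying: a-teiv-su
VEL=ri - signalled by the affix -su
GRD=ki - signalled by the affix a-
check: ateivsu -> ateivsi
lemma: teiv; VEL=ri; GRD=ki


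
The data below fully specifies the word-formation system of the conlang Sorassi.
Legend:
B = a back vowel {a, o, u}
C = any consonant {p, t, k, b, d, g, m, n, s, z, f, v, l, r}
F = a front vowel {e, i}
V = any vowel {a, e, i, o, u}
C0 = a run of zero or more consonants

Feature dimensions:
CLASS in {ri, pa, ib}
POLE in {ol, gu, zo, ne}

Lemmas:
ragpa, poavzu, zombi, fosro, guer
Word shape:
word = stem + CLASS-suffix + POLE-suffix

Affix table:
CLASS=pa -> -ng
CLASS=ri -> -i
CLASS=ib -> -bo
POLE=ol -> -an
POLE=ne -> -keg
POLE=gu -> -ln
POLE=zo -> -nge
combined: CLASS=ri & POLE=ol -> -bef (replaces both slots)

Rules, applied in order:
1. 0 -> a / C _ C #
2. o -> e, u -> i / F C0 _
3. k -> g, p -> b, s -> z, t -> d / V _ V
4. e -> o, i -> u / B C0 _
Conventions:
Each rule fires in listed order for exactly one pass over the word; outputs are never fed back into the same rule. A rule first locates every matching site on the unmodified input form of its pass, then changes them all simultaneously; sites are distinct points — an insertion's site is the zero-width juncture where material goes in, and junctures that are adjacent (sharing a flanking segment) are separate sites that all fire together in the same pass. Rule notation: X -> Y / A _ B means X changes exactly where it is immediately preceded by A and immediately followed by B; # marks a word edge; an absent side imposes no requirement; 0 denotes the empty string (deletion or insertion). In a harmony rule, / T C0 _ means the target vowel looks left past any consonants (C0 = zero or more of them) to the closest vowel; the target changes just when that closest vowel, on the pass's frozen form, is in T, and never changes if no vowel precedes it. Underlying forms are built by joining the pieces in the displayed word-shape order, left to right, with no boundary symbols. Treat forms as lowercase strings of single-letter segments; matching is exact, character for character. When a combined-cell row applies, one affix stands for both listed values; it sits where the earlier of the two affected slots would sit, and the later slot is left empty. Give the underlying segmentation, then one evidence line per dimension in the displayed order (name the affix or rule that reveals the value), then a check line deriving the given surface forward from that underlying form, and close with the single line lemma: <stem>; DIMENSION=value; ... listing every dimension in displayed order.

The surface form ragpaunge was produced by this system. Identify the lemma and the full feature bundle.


underlying: ragpa-i-nge
CLASS=ri - signalled by the affix -i
POLE=zo - signalled by the affix -nge
check: ragpainge -> ragpainge -> ragpainge -> ragpainge -> ragpaunge
lemma: ragpa; CLASS=ri; POLE=zo


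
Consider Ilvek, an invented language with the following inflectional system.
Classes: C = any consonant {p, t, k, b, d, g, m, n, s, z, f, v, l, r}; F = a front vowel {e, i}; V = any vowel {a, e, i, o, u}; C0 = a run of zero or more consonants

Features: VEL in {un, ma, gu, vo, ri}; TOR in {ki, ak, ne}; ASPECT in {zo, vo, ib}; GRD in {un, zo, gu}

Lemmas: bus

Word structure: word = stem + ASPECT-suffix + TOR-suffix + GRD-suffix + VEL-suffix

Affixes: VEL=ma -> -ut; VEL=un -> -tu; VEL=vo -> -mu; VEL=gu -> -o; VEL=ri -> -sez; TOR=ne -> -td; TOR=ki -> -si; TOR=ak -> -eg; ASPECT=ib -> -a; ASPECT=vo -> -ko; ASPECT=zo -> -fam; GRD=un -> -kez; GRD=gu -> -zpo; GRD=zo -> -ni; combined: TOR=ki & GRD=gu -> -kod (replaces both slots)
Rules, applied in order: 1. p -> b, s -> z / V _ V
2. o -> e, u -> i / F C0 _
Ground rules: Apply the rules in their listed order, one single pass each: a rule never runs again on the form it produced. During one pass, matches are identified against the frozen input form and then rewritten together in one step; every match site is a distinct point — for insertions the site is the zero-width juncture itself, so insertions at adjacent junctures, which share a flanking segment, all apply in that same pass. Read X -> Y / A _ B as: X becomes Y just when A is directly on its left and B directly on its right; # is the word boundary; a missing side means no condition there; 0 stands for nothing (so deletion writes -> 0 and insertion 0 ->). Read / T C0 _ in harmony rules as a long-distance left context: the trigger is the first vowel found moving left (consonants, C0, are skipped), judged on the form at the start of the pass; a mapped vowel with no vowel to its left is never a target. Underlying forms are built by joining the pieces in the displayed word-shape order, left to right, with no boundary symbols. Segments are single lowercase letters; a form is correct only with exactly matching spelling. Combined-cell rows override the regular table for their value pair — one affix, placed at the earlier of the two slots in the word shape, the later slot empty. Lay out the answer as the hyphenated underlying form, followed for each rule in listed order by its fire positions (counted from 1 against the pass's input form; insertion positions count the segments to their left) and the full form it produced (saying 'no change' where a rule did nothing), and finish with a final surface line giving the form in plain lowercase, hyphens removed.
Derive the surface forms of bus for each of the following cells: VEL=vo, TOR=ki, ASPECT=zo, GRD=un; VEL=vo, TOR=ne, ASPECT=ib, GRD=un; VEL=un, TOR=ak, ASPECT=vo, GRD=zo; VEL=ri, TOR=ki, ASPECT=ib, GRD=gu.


cell VEL=vo, TOR=ki, ASPECT=zo, GRD=un:
underlying: bus-fam-si-kez-mu
1. p -> b, s -> z / V _ V: no change
2. o -> e, u -> i / F C0 _: fires at position(s) 13: busfamsikezmi
surface: busfamsikezmi

cell VEL=vo, TOR=ne, ASPECT=ib, GRD=un:
underlying: bus-a-td-kez-mu
1. p -> b, s -> z / V _ V: fires at position(s) 3: buzatdkezmu
2. o -> e, u -> i / F C0 _: fires at position(s) 11: buzatdkezmi
surface: buzatdkezmi

cell VEL=un, TOR=ak, ASPECT=vo, GRD=zo:
underlying: bus-ko-eg-ni-tu
1. p -> b, s -> z / V _ V: no change
2. o -> e, u -> i / F C0 _: fires at position(s) 11: buskoegniti
surface: buskoegniti

cell VEL=ri, TOR=ki, ASPECT=ib, GRD=gu:
underlying: bus-a-kod-sez
1. p -> b, s -> z / V _ V: fires at position(s) 3: buzakodsez
2. o -> e, u -> i / F C0 _: no change
surface: buzakodsez


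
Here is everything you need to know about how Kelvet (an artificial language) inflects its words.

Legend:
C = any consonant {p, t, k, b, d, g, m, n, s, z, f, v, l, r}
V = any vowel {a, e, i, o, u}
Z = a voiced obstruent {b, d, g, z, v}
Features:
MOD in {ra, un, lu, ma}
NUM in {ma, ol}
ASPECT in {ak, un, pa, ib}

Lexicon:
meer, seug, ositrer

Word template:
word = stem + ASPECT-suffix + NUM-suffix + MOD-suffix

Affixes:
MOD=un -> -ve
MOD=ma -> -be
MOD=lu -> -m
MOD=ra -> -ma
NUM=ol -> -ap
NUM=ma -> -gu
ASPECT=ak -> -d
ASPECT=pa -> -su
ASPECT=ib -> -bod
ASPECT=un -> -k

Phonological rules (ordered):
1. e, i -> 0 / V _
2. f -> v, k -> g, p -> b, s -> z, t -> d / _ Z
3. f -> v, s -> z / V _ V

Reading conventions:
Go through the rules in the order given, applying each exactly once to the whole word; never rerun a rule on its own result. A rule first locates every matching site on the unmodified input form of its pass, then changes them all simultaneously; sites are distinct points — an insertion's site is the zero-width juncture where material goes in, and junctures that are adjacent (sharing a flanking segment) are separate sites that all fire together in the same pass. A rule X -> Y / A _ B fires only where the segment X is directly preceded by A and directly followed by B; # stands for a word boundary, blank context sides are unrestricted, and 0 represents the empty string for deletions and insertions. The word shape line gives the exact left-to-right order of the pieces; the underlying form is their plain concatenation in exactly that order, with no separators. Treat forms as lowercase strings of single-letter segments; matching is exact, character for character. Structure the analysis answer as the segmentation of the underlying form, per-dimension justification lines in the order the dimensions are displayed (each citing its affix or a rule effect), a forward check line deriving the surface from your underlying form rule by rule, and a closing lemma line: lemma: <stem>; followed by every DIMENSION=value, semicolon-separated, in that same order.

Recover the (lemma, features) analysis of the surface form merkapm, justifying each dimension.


underlying: meer-k-ap-m
MOD=lu - signalled by the affix -m
NUM=ol - signalled by the affix -ap
ASPECT=un - signalled by the affix -k
check: meerkapm -> merkapm -> merkapm -> merkapm
lemma: meer; MOD=lu; NUM=ol; ASPECT=un


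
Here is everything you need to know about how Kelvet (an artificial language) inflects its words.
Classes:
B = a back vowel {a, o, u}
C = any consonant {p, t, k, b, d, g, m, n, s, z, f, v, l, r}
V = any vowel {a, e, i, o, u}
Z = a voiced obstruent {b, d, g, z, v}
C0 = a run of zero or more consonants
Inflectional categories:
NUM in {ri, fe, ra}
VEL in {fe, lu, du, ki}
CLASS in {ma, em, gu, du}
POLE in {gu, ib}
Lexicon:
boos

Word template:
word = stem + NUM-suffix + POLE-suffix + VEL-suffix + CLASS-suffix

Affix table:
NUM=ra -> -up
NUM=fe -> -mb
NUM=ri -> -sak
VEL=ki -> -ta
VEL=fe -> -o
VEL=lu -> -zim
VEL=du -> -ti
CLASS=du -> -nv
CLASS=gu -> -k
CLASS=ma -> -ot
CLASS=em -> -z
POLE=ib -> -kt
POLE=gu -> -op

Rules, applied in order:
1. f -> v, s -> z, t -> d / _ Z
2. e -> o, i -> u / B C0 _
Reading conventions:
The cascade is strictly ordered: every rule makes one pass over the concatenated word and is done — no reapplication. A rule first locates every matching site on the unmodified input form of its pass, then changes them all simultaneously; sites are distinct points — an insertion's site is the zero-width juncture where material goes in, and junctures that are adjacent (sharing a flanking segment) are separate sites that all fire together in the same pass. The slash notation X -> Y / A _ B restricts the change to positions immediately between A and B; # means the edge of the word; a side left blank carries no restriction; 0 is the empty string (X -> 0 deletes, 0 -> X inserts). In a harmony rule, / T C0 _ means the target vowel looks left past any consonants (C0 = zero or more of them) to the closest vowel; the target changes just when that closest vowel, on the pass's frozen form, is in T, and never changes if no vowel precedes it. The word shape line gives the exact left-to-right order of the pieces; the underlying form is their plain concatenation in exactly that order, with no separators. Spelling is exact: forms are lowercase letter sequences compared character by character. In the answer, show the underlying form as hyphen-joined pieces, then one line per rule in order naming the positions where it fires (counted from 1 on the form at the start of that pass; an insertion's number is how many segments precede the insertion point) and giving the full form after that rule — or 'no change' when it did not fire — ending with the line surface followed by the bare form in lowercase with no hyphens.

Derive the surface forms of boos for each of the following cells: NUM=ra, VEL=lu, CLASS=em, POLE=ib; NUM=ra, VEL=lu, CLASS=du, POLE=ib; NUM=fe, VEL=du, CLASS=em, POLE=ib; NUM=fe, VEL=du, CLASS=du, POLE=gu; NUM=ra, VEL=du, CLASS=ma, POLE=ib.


cell NUM=ra, VEL=lu, CLASS=em, POLE=ib:
underlying: boos-up-kt-zim-z
1. f -> v, s -> z, t -> d / _ Z: fires at position(s) 8: boosupkdzimz
2. e -> o, i -> u / B C0 _: fires at position(s) 10: boosupkdzumz
surface: boosupkdzumz

cell NUM=ra, VEL=lu, CLASS=du, POLE=ib:
underlying: boos-up-kt-zim-nv
1. f -> v, s -> z, t -> d / _ Z: fires at position(s) 8: boosupkdzimnv
2. e -> o, i -> u / B C0 _: fires at position(s) 10: boosupkdzumnv
surface: boosupkdzumnv

cell NUM=fe, VEL=du, CLASS=em, POLE=ib:
underlying: boos-mb-kt-ti-z
1. f -> v, s -> z, t -> d / _ Z: no change
2. e -> o, i -> u / B C0 _: fires at position(s) 10: boosmbkttuz
surface: boosmbkttuz

cell NUM=fe, VEL=du, CLASS=du, POLE=gu:
underlying: boos-mb-op-ti-nv
1. f -> v, s -> z, t -> d / _ Z: no change
2. e -> o, i -> u / B C0 _: fires at position(s) 10: boosmboptunv
surface: boosmboptunv

cell NUM=ra, VEL=du, CLASS=ma, POLE=ib:
underlying: boos-up-kt-ti-ot
1. f -> v, s -> z, t -> d / _ Z: no change
2. e -> o, i -> u / B C0 _: fires at position(s) 10: boosupkttuot
surface: boosupkttuot


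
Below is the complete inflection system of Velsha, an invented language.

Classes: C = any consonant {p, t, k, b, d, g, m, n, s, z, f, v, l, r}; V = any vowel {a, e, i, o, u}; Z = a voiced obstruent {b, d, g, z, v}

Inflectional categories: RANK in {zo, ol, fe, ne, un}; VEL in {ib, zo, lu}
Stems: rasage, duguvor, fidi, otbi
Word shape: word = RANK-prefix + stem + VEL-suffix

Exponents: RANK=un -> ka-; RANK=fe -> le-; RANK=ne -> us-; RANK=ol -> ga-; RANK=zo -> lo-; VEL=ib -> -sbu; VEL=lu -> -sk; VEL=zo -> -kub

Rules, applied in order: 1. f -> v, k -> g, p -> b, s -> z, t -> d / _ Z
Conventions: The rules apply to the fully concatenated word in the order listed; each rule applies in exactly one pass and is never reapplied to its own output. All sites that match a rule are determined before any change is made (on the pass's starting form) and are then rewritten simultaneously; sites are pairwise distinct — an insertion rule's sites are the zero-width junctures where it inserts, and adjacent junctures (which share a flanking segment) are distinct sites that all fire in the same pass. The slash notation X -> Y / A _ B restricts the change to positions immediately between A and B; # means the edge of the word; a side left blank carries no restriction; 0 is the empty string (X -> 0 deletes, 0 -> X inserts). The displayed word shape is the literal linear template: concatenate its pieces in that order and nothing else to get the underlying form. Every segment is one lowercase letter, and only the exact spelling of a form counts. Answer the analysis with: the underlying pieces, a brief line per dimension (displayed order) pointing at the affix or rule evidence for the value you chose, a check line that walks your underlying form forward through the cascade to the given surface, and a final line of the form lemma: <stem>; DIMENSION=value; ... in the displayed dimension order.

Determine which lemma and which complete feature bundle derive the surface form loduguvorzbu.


underlying: lo-duguvor-sbu
RANK=zo - signalled by the affix lo-
VEL=ib - signalled by the affix -sbu
check: loduguvorsbu -> loduguvorzbu
lemma: duguvor; RANK=zo; VEL=ib


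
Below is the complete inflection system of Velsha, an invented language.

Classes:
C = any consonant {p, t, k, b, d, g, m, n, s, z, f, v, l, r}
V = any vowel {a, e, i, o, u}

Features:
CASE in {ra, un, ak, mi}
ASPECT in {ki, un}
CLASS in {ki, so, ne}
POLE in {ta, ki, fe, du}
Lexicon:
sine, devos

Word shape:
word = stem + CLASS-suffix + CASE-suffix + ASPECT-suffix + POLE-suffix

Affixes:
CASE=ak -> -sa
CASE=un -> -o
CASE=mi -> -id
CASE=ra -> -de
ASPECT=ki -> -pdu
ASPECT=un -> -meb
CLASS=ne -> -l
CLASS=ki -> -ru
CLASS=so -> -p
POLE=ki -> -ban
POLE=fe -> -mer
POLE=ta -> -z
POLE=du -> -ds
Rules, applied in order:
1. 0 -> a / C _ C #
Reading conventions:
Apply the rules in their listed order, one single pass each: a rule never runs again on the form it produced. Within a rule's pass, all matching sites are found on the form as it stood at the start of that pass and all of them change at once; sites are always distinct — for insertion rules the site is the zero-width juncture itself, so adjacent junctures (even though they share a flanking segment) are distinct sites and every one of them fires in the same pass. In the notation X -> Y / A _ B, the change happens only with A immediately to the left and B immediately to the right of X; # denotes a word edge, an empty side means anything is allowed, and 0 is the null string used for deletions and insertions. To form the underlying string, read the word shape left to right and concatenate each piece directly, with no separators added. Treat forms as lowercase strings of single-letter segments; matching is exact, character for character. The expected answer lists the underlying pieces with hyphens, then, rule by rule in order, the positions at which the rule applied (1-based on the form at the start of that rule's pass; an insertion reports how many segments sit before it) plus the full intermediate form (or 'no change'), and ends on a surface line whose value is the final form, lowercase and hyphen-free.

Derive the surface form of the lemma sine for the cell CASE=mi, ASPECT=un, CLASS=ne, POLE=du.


underlying: sine-l-id-meb-ds
1. 0 -> a / C _ C #: inserts after position(s) 11: sinelidmebdas
surface: sinelidmebdas


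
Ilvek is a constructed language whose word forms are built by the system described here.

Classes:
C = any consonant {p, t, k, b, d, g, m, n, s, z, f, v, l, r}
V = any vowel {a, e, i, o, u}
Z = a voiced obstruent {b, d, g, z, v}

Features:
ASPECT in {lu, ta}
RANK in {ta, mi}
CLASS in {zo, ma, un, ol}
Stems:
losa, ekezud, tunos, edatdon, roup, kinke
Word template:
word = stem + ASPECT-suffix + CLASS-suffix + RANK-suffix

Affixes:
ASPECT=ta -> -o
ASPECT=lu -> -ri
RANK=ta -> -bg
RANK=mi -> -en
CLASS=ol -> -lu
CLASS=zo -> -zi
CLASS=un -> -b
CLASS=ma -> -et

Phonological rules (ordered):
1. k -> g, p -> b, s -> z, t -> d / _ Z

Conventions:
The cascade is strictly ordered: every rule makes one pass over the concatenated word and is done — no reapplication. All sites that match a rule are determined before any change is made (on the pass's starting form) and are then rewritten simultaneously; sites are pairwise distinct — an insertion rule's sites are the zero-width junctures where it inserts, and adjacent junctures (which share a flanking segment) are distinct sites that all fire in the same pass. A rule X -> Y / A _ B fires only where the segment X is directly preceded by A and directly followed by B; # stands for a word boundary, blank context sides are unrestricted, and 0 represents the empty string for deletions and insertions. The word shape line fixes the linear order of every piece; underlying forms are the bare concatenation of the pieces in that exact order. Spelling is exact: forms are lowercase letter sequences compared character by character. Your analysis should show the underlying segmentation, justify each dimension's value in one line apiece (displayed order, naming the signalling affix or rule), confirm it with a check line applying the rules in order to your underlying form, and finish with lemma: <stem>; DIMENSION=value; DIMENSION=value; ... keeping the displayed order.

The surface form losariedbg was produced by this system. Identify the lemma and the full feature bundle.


underlying: losa-ri-et-bg
ASPECT=lu - signalled by the affix -ri
RANK=ta - signalled by the affix -bg
CLASS=ma - signalled by the affix -et
check: losarietbg -> losariedbg
lemma: losa; ASPECT=lu; RANK=ta; CLASS=ma


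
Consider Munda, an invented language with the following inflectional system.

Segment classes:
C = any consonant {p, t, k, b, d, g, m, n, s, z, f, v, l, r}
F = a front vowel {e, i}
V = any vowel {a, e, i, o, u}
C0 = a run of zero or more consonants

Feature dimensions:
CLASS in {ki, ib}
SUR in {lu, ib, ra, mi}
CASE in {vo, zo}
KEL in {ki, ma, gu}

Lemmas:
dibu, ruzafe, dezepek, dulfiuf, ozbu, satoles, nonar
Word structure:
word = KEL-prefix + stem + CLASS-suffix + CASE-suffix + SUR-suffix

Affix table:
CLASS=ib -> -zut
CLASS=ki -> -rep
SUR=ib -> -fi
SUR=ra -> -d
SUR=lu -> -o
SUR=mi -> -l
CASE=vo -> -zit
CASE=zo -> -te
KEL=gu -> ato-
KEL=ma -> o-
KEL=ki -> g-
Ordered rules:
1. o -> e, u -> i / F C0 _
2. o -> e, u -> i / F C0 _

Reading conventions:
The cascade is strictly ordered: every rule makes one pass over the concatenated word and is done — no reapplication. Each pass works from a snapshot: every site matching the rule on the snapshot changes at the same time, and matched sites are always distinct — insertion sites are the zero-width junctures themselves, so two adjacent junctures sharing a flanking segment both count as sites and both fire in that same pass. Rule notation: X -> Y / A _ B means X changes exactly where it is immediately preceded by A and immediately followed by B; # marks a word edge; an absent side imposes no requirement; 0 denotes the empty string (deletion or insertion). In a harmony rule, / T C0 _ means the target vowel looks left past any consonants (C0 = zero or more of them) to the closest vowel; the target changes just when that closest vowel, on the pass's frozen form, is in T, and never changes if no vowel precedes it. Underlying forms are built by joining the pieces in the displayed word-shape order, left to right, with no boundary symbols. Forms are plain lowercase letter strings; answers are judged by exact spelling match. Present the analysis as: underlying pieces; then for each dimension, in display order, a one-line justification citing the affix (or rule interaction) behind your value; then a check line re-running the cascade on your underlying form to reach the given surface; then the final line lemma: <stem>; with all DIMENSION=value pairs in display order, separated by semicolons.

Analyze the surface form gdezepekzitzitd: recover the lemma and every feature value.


underlying: g-dezepek-zut-zit-d
CLASS=ib - signalled by the affix -zut
SUR=ra - signalled by the affix -d
CASE=vo - signalled by the affix -zit
KEL=ki - signalled by the affix g-
check: gdezepekzutzitd -> gdezepekzitzitd -> gdezepekzitzitd
lemma: dezepek; CLASS=ib; SUR=ra; CASE=vo; KEL=ki
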